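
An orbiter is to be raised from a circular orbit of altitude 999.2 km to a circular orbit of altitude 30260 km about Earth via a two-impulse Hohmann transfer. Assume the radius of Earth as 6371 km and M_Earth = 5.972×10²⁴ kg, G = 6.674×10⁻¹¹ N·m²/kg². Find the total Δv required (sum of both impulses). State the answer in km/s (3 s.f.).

μ = GM = 6.674×10⁻¹¹ × 5.972×10²⁴ = 3.986×10¹⁴ m³/s².
r₁ = 6371 + 999.2 = 7370.2 km = 7.3702×10⁶ m.
r₂ = 6371 + 30260 = 36631 km = 3.6631×10⁷ m.
Transfer ellipse a_t = (r₁ + r₂)/2 = 2.200×10⁷ m.
At r₁: circular v_c1 = √(μ/r₁) = 7354 m/s; transfer-perigee v_p = √[μ(2/r₁ − 1/a_t)] = 9489 m/s.
Δv₁ = v_p − v_c1 = 2135 m/s.
At r₂: circular v_c2 = √(μ/r₂) = 3299 m/s; transfer-apogee v_a = √[μ(2/r₂ − 1/a_t)] = 1909 m/s.
Δv₂ = v_c2 − v_a = 1389 m/s.
Total Δv = Δv₁ + Δv₂ = 3525 m/s = 3.525 km/s.

Δv_total ≈ 3.52 km/s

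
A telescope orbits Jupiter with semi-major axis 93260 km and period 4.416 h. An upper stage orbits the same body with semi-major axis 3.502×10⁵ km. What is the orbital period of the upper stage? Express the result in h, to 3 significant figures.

Kepler's third law: T² ∝ a³, so T₂ = T₁ (a₂/a₁)^(3/2).
a₂/a₁ = 3.755, (a₂/a₁)^(3/2) = 7.277.
T₂ = 4.416 × 7.277 = 32.13 h.

T₂ ≈ 32.1 h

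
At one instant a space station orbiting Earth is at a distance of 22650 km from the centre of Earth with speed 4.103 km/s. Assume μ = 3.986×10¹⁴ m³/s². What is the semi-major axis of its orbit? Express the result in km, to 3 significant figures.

a ≈ 21700 km

r = 2.265×10⁷ m.
Specific orbital energy ε = v²/2 − μ/r = (4103)²/2 − 3.986×10¹⁴/2.265×10⁷ = -9.181×10⁶ J/kg.
Since ε = −μ/(2a), a = −μ/(2ε) = 2.171×10⁷ m = 21708 km.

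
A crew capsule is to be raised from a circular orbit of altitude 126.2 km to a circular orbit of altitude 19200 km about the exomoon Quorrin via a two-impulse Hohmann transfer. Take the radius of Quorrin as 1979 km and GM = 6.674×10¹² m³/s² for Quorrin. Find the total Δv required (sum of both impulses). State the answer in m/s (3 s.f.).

r₁ = 1979 + 126.2 = 2105.2 km = 2.1052×10⁶ m.
r₂ = 1979 + 19200 = 21179 km = 2.1179×10⁷ m.
Transfer ellipse a_t = (r₁ + r₂)/2 = 1.164×10⁷ m.
At r₁: circular v_c1 = √(μ/r₁) = 1781 m/s; transfer-periapsis v_p = √[μ(2/r₁ − 1/a_t)] = 2402 m/s.
Δv₁ = v_p − v_c1 = 621.0 m/s.
At r₂: circular v_c2 = √(μ/r₂) = 561.4 m/s; transfer-apoapsis v_a = √[μ(2/r₂ − 1/a_t)] = 238.7 m/s.
Δv₂ = v_c2 − v_a = 322.6 m/s.
Total Δv = Δv₁ + Δv₂ = 943.6 m/s.

Δv_total ≈ 944 m/s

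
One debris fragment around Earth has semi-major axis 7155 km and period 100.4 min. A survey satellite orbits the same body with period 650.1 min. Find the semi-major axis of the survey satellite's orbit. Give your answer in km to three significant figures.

a₂ ≈ 24900 km

Kepler's third law: a³ ∝ T², so a₂ = a₁ (T₂/T₁)^(2/3).
T₂/T₁ = 6.475, (T₂/T₁)^(2/3) = 3.474.
a₂ = 7155 × 3.474 = 24860 km.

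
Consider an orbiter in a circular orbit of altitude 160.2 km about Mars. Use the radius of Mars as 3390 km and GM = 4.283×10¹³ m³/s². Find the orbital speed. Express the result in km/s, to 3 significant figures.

r = 3390 + 160.2 = 3550.2 km = 3.5502×10⁶ m.
For a circular orbit v = √(μ/r) = √(4.283×10¹³ / 3.550×10⁶) = √(1.206×10⁷) = 3473 m/s.
That is 3.473 km/s.

v ≈ 3.47 km/s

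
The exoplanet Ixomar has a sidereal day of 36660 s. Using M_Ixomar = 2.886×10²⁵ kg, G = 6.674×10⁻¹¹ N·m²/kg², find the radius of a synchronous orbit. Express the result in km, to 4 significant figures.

r_sync ≈ 40320 km

μ = GM = 6.674×10⁻¹¹ × 2.886×10²⁵ = 1.926×10¹⁵ m³/s².
A synchronous orbit has period T, so by Kepler's third law a = (μT²/4π²)^(1/3).
μT²/4π² = 1.926×10¹⁵ × (3.666×10⁴)² / 39.48 = 6.557×10²² m³.
a = 4.032×10⁷ m = 40325 km.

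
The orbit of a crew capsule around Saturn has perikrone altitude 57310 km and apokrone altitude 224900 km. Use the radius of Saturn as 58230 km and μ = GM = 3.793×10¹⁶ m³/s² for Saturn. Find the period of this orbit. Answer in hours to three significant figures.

T ≈ 25.2 hours

r_p = 58230 + 57310 = 115540 km = 1.1554×10⁸ m.
r_a = 58230 + 224900 = 283130 km = 2.8313×10⁸ m.
Semi-major axis a = (r_p + r_a)/2 = (1.1554×10⁵ + 2.8313×10⁵)/2 = 1.9934×10⁵ km = 1.993×10⁸ m.
By Kepler's third law T = 2π√(a³/μ) = 2π × 1.445×10⁴ = 9.080×10⁴ s.
= 25.22 hours.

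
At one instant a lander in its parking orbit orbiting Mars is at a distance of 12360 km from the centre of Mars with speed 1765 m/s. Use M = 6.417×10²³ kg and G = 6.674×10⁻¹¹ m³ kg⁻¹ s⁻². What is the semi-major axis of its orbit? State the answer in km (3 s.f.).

μ = GM = 6.674×10⁻¹¹ × 6.417×10²³ = 4.283×10¹³ m³/s².
r = 1.236×10⁷ m.
Vis-viva rearranged: 1/a = 2/r − v²/μ = 1.618×10⁻⁷ − 7.274×10⁻⁸ = 8.907×10⁻⁸ m⁻¹.
a = 1.123×10⁷ m = 11227 km.

a ≈ 11200 km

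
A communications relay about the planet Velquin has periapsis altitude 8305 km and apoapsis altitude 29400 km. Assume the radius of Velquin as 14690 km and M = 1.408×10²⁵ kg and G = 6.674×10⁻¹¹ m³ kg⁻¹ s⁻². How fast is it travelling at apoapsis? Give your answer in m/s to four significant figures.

μ = GM = 6.674×10⁻¹¹ × 1.408×10²⁵ = 9.397×10¹⁴ m³/s².
r_p = 14690 + 8305 = 22995 km = 2.2995×10⁷ m.
r_a = 14690 + 29400 = 44090 km = 4.4090×10⁷ m.
Semi-major axis a = (r_p + r_a)/2 = 33542 km = 3.354×10⁷ m.
Vis-viva: v² = μ(2/r − 1/a) = 9.397×10¹⁴ × (4.536×10⁻⁸ − 2.981×10⁻⁸) = 1.461×10⁷ m²/s².
v = 3822 m/s.

v ≈ 3822 m/s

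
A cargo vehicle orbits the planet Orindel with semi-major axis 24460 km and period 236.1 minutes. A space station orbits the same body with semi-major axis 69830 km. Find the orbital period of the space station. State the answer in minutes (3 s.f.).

Kepler's third law: T² ∝ a³, so T₂ = T₁ (a₂/a₁)^(3/2).
a₂/a₁ = 2.855, (a₂/a₁)^(3/2) = 4.824.
T₂ = 236.1 × 4.824 = 1139 minutes.

T₂ ≈ 1140 minutes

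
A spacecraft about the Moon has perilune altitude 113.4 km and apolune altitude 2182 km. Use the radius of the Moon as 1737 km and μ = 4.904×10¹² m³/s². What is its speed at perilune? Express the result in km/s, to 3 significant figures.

v ≈ 1.90 km/s

r_p = 1737 + 113.4 = 1850.4 km = 1.8504×10⁶ m.
r_a = 1737 + 2182 = 3919.0 km = 3.9190×10⁶ m.
Semi-major axis a = (r_p + r_a)/2 = 2884.7 km = 2.885×10⁶ m.
Vis-viva: v² = μ(2/r − 1/a) = 4.904×10¹² × (1.081×10⁻⁶ − 3.467×10⁻⁷) = 3.600×10⁶ m²/s².
v = 1897 m/s = 1.897 km/s.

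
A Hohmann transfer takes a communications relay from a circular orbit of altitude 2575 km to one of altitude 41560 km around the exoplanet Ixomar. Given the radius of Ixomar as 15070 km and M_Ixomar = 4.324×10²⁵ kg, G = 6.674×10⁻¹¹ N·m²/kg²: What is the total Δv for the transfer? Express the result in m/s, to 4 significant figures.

Δv_total ≈ 5222 m/s

μ = GM = 6.674×10⁻¹¹ × 4.324×10²⁵ = 2.886×10¹⁵ m³/s².
r₁ = 15070 + 2575 = 17645 km = 1.7645×10⁷ m.
r₂ = 15070 + 41560 = 56630 km = 5.6630×10⁷ m.
Transfer ellipse a_t = (r₁ + r₂)/2 = 3.714×10⁷ m.
At r₁: circular v_c1 = √(μ/r₁) = 12790 m/s; transfer-periapsis v_p = √[μ(2/r₁ − 1/a_t)] = 15790 m/s.
Δv₁ = v_p − v_c1 = 3004 m/s.
At r₂: circular v_c2 = √(μ/r₂) = 7139 m/s; transfer-apoapsis v_a = √[μ(2/r₂ − 1/a_t)] = 4921 m/s.
Δv₂ = v_c2 − v_a = 2218 m/s.
Total Δv = Δv₁ + Δv₂ = 5222 m/s.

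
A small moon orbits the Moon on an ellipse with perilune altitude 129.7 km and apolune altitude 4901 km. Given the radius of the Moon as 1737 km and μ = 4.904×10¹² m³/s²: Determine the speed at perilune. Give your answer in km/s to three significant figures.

v ≈ 2.03 km/s

r_p = 1737 + 129.7 = 1866.7 km = 1.8667×10⁶ m.
r_a = 1737 + 4901 = 6638.0 km = 6.6380×10⁶ m.
Semi-major axis a = (r_p + r_a)/2 = 4252.4 km = 4.252×10⁶ m.
Vis-viva: v² = μ(2/r − 1/a) = 4.904×10¹² × (1.071×10⁻⁶ − 2.352×10⁻⁷) = 4.101×10⁶ m²/s².
v = 2025 m/s = 2.025 km/s.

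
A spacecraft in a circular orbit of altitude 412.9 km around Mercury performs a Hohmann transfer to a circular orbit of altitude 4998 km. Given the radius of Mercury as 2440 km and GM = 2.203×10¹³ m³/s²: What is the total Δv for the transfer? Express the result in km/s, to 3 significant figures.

r₁ = 2440 + 412.9 = 2852.9 km = 2.8529×10⁶ m.
r₂ = 2440 + 4998 = 7438.0 km = 7.4380×10⁶ m.
Transfer ellipse a_t = (r₁ + r₂)/2 = 5.145×10⁶ m.
At r₁: circular v_c1 = √(μ/r₁) = 2779 m/s; transfer-periherm v_p = √[μ(2/r₁ − 1/a_t)] = 3341 m/s.
Δv₁ = v_p − v_c1 = 562.2 m/s.
At r₂: circular v_c2 = √(μ/r₂) = 1721 m/s; transfer-apoherm v_a = √[μ(2/r₂ − 1/a_t)] = 1281 m/s.
Δv₂ = v_c2 − v_a = 439.5 m/s.
Total Δv = Δv₁ + Δv₂ = 1002 m/s = 1.002 km/s.

Δv_total ≈ 1.00 km/s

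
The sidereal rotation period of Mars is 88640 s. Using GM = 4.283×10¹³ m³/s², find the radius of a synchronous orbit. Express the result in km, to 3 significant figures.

r_sync ≈ 20400 km

A synchronous orbit has period T, so by Kepler's third law a = (μT²/4π²)^(1/3).
μT²/4π² = 4.283×10¹³ × (8.864×10⁴)² / 39.48 = 8.524×10²¹ m³.
a = 2.043×10⁷ m = 20428 km.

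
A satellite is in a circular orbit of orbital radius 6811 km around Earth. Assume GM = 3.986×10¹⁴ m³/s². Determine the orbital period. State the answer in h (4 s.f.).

r = 6811 km = 6.811×10⁶ m.
Kepler's third law: T = 2π√(r³/μ) = 2π√((6.811×10⁶)³ / 3.986×10¹⁴).
r³/μ = 7.927×10⁵ s², so T = 2π × 8.903×10² = 5.594×10³ s.
Converting: 5.594×10³ s ÷ 3600 = 1.554 h.

T ≈ 1.554 h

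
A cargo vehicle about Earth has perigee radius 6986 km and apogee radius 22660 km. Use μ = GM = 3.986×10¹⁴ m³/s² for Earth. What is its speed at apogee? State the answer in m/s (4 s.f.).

v ≈ 2879 m/s

Semi-major axis a = (r_p + r_a)/2 = 14823 km = 1.482×10⁷ m.
Vis-viva: v² = μ(2/r − 1/a) = 3.986×10¹⁴ × (8.826×10⁻⁸ − 6.746×10⁻⁸) = 8.290×10⁶ m²/s².
v = 2879 m/s.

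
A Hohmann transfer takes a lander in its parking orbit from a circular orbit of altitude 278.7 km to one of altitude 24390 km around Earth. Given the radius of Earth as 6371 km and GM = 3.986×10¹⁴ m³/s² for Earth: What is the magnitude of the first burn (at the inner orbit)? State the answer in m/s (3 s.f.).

Δv ≈ 2190 m/s

r₁ = 6371 + 278.7 = 6649.7 km = 6.6497×10⁶ m.
r₂ = 6371 + 24390 = 30761 km = 3.0761×10⁷ m.
Transfer ellipse a_t = (r₁ + r₂)/2 = 1.871×10⁷ m.
At r₁: circular v_c1 = √(μ/r₁) = 7742 m/s; transfer-perigee v_p = √[μ(2/r₁ − 1/a_t)] = 9929 m/s.
Δv₁ = v_p − v_c1 = 2186 m/s.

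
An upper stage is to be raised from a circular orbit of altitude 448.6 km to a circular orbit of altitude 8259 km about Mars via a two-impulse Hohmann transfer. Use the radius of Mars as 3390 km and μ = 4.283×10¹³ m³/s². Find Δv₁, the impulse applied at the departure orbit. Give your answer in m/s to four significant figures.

r₁ = 3390 + 448.6 = 3838.6 km = 3.8386×10⁶ m.
r₂ = 3390 + 8259 = 11649 km = 1.1649×10⁷ m.
Transfer ellipse a_t = (r₁ + r₂)/2 = 7.744×10⁶ m.
At r₁: circular v_c1 = √(μ/r₁) = 3340 m/s; transfer-periapsis v_p = √[μ(2/r₁ − 1/a_t)] = 4097 m/s.
Δv₁ = v_p − v_c1 = 756.6 m/s.

Δv ≈ 756.6 m/s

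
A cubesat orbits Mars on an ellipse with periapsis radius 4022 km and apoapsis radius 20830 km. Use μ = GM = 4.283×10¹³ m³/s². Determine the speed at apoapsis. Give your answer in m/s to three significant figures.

Semi-major axis a = (r_p + r_a)/2 = 12426 km = 1.243×10⁷ m.
Vis-viva: v² = μ(2/r − 1/a) = 4.283×10¹³ × (9.602×10⁻⁸ − 8.048×10⁻⁸) = 6.655×10⁵ m²/s².
v = 815.8 m/s.

v ≈ 816 m/s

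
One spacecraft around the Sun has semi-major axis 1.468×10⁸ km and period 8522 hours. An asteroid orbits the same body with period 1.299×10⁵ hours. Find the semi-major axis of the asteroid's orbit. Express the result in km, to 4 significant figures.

Kepler's third law: a³ ∝ T², so a₂ = a₁ (T₂/T₁)^(2/3).
T₂/T₁ = 15.24, (T₂/T₁)^(2/3) = 6.148.
a₂ = 1.468×10⁸ × 6.148 = 9.025×10⁸ km.

a₂ ≈ 9.025×10⁸ km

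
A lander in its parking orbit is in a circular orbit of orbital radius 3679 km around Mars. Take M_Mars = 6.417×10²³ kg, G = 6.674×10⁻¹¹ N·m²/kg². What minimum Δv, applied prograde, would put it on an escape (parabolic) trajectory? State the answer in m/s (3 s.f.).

Δv ≈ 1410 m/s

μ = GM = 6.674×10⁻¹¹ × 6.417×10²³ = 4.283×10¹³ m³/s².
r = 3679 km = 3.679×10⁶ m.
Circular speed v_c = √(μ/r) = 3412 m/s.
Escape speed v_esc = √(2μ/r) = √2 × v_c = 4825 m/s.
Δv = v_esc − v_c = 1413 m/s.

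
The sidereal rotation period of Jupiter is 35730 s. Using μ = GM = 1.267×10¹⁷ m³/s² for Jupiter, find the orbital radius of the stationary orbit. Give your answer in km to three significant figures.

A synchronous orbit has period T, so by Kepler's third law a = (μT²/4π²)^(1/3).
μT²/4π² = 1.267×10¹⁷ × (3.573×10⁴)² / 39.48 = 4.097×10²⁴ m³.
a = 1.600×10⁸ m = 1.6002×10⁵ km.

r_sync ≈ 1.60×10⁵ km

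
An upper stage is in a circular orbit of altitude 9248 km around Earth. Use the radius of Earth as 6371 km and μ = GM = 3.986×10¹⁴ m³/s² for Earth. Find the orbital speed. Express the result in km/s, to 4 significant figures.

r = 6371 + 9248 = 15619 km = 1.5619×10⁷ m.
For a circular orbit v = √(μ/r) = √(3.986×10¹⁴ / 1.562×10⁷) = √(2.552×10⁷) = 5052 m/s.
That is 5.052 km/s.

v ≈ 5.052 km/s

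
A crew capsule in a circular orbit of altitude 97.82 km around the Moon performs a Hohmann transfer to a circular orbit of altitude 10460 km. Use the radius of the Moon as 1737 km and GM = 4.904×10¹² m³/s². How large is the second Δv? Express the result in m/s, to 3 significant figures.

r₁ = 1737 + 97.82 = 1834.8 km = 1.8348×10⁶ m.
r₂ = 1737 + 10460 = 12197 km = 1.2197×10⁷ m.
Transfer ellipse a_t = (r₁ + r₂)/2 = 7.016×10⁶ m.
At r₁: circular v_c1 = √(μ/r₁) = 1635 m/s; transfer-perilune v_p = √[μ(2/r₁ − 1/a_t)] = 2156 m/s.
At r₂: circular v_c2 = √(μ/r₂) = 634.1 m/s; transfer-apolune v_a = √[μ(2/r₂ − 1/a_t)] = 324.3 m/s.
Δv₂ = v_c2 − v_a = 309.8 m/s.

Δv ≈ 310 m/s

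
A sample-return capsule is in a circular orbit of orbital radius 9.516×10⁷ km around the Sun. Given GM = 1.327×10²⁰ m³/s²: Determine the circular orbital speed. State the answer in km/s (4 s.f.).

r = 9.516×10⁷ km = 9.516×10¹⁰ m.
For a circular orbit v = √(μ/r) = √(1.327×10²⁰ / 9.516×10¹⁰) = √(1.394×10⁹) = 37340 m/s.
That is 37.34 km/s.

v ≈ 37.34 km/s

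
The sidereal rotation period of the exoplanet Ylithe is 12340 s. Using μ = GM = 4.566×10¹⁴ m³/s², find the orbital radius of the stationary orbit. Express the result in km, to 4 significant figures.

A synchronous orbit has period T, so by Kepler's third law a = (μT²/4π²)^(1/3).
μT²/4π² = 4.566×10¹⁴ × (1.234×10⁴)² / 39.48 = 1.761×10²¹ m³.
a = 1.208×10⁷ m = 12076 km.

r_sync ≈ 12080 km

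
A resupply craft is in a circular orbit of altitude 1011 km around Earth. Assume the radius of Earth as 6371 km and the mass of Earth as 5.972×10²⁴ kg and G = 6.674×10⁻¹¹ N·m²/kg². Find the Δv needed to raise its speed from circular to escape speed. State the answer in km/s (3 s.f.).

μ = GM = 6.674×10⁻¹¹ × 5.972×10²⁴ = 3.986×10¹⁴ m³/s².
r = 6371 + 1011 = 7382.0 km = 7.3820×10⁶ m.
Circular speed v_c = √(μ/r) = 7348 m/s.
Escape speed v_esc = √(2μ/r) = √2 × v_c = 10390 m/s.
Δv = v_esc − v_c = 3044 m/s = 3.044 km/s.

Δv ≈ 3.04 km/s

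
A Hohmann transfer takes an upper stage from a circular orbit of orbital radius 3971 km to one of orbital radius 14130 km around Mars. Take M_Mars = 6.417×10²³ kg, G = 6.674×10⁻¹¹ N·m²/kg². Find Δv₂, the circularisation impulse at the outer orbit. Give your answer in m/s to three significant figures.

Δv ≈ 588 m/s

μ = GM = 6.674×10⁻¹¹ × 6.417×10²³ = 4.283×10¹³ m³/s².
r₁ = 3971 km = 3.971×10⁶ m.
r₂ = 14130 km = 1.413×10⁷ m.
Transfer ellipse a_t = (r₁ + r₂)/2 = 9.050×10⁶ m.
At r₁: circular v_c1 = √(μ/r₁) = 3284 m/s; transfer-periapsis v_p = √[μ(2/r₁ − 1/a_t)] = 4103 m/s.
At r₂: circular v_c2 = √(μ/r₂) = 1741 m/s; transfer-apoapsis v_a = √[μ(2/r₂ − 1/a_t)] = 1153 m/s.
Δv₂ = v_c2 − v_a = 587.8 m/s.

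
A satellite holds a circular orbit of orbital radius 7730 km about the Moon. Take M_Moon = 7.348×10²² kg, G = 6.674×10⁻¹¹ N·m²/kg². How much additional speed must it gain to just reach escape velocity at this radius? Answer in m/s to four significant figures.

Δv ≈ 329.9 m/s

μ = GM = 6.674×10⁻¹¹ × 7.348×10²² = 4.904×10¹² m³/s².
r = 7730 km = 7.730×10⁶ m.
Circular speed v_c = √(μ/r) = 796.5 m/s.
Escape speed v_esc = √(2μ/r) = √2 × v_c = 1126 m/s.
Δv = v_esc − v_c = 329.9 m/s.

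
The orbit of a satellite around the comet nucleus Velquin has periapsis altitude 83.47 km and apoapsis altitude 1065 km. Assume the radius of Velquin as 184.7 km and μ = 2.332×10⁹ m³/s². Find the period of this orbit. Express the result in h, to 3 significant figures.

T ≈ 23.9 h

r_p = 184.7 + 83.47 = 268.17 km = 2.6817×10⁵ m.
r_a = 184.7 + 1065 = 1249.7 km = 1.2497×10⁶ m.
Semi-major axis a = (r_p + r_a)/2 = (268.17 + 1249.7)/2 = 758.93 km = 7.589×10⁵ m.
By Kepler's third law T = 2π√(a³/μ) = 2π × 1.369×10⁴ = 8.602×10⁴ s.
= 23.90 h.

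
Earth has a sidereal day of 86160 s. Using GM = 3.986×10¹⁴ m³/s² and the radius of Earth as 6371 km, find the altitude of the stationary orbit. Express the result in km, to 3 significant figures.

h_sync ≈ 35800 km

A synchronous orbit has period T, so by Kepler's third law a = (μT²/4π²)^(1/3).
μT²/4π² = 3.986×10¹⁴ × (8.616×10⁴)² / 39.48 = 7.495×10²² m³.
a = 4.216×10⁷ m = 42163 km.
Altitude h = a − R = 42163 − 6371 = 35792 km.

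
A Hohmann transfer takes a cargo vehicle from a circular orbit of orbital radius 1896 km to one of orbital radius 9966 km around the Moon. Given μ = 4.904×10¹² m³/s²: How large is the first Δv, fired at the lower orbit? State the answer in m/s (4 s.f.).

r₁ = 1896 km = 1.896×10⁶ m.
r₂ = 9966 km = 9.966×10⁶ m.
Transfer ellipse a_t = (r₁ + r₂)/2 = 5.931×10⁶ m.
At r₁: circular v_c1 = √(μ/r₁) = 1608 m/s; transfer-perilune v_p = √[μ(2/r₁ − 1/a_t)] = 2085 m/s.
Δv₁ = v_p − v_c1 = 476.5 m/s.

Δv ≈ 476.5 m/s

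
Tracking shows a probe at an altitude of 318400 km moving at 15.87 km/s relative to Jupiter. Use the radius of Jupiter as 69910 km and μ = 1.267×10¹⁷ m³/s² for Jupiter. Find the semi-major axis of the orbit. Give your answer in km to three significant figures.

a ≈ 3.16×10⁵ km

r = 69910 + 318400 = 3.8831×10⁵ km = 3.883×10⁸ m.
Vis-viva rearranged: 1/a = 2/r − v²/μ = 5.151×10⁻⁹ − 1.988×10⁻⁹ = 3.163×10⁻⁹ m⁻¹.
a = 3.162×10⁸ m = 3.1619×10⁵ km.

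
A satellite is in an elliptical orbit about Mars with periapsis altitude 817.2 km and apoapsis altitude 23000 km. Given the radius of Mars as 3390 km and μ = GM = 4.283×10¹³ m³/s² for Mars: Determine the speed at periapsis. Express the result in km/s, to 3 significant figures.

v ≈ 4.19 km/s

r_p = 3390 + 817.2 = 4207.2 km = 4.2072×10⁶ m.
r_a = 3390 + 23000 = 26390 km = 2.6390×10⁷ m.
Semi-major axis a = (r_p + r_a)/2 = 15299 km = 1.530×10⁷ m.
Vis-viva: v² = μ(2/r − 1/a) = 4.283×10¹³ × (4.754×10⁻⁷ − 6.537×10⁻⁸) = 1.756×10⁷ m²/s².
v = 4191 m/s = 4.191 km/s.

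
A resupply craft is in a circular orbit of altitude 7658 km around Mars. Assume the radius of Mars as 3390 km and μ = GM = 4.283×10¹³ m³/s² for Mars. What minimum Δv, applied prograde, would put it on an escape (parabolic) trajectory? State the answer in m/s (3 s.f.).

Δv ≈ 816 m/s

r = 3390 + 7658 = 11048 km = 1.1048×10⁷ m.
Circular speed v_c = √(μ/r) = 1969 m/s.
Escape speed v_esc = √(2μ/r) = √2 × v_c = 2784 m/s.
Δv = v_esc − v_c = 815.6 m/s.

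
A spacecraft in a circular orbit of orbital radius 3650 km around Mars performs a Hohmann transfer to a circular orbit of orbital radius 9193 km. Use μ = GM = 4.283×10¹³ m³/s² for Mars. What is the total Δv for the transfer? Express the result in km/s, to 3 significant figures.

r₁ = 3650 km = 3.650×10⁶ m.
r₂ = 9193 km = 9.193×10⁶ m.
Transfer ellipse a_t = (r₁ + r₂)/2 = 6.422×10⁶ m.
At r₁: circular v_c1 = √(μ/r₁) = 3426 m/s; transfer-periapsis v_p = √[μ(2/r₁ − 1/a_t)] = 4099 m/s.
Δv₁ = v_p − v_c1 = 673.1 m/s.
At r₂: circular v_c2 = √(μ/r₂) = 2158 m/s; transfer-apoapsis v_a = √[μ(2/r₂ − 1/a_t)] = 1627 m/s.
Δv₂ = v_c2 − v_a = 531.1 m/s.
Total Δv = Δv₁ + Δv₂ = 1204 m/s = 1.204 km/s.

Δv_total ≈ 1.20 km/s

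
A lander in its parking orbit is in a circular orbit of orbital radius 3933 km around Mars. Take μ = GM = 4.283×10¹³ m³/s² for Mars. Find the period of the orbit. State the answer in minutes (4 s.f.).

T ≈ 124.8 minutes

r = 3933 km = 3.933×10⁶ m.
Kepler's third law: T = 2π√(r³/μ) = 2π√((3.933×10⁶)³ / 4.283×10¹³).
r³/μ = 1.420×10⁶ s², so T = 2π × 1.192×10³ = 7.488×10³ s.
Converting: 7.488×10³ s ÷ 60.00 = 124.8 minutes.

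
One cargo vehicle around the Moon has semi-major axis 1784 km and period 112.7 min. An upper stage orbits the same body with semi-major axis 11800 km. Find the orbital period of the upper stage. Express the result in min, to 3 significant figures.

T₂ ≈ 1920 min

Kepler's third law: T² ∝ a³, so T₂ = T₁ (a₂/a₁)^(3/2).
a₂/a₁ = 6.614, (a₂/a₁)^(3/2) = 17.01.
T₂ = 112.7 × 17.01 = 1917 min.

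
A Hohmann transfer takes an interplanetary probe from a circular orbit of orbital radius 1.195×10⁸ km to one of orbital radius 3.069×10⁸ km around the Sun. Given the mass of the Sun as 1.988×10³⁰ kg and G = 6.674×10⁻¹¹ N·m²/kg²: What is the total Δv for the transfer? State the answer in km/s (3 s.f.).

Δv_total ≈ 11.9 km/s

μ = GM = 6.674×10⁻¹¹ × 1.988×10³⁰ = 1.327×10²⁰ m³/s².
r₁ = 1.195×10⁸ km = 1.195×10¹¹ m.
r₂ = 3.069×10⁸ km = 3.069×10¹¹ m.
Transfer ellipse a_t = (r₁ + r₂)/2 = 2.132×10¹¹ m.
At r₁: circular v_c1 = √(μ/r₁) = 33320 m/s; transfer-perihelion v_p = √[μ(2/r₁ − 1/a_t)] = 39980 m/s.
Δv₁ = v_p − v_c1 = 6657 m/s.
At r₂: circular v_c2 = √(μ/r₂) = 20790 m/s; transfer-aphelion v_a = √[μ(2/r₂ − 1/a_t)] = 15570 m/s.
Δv₂ = v_c2 − v_a = 5226 m/s.
Total Δv = Δv₁ + Δv₂ = 11880 m/s = 11.88 km/s.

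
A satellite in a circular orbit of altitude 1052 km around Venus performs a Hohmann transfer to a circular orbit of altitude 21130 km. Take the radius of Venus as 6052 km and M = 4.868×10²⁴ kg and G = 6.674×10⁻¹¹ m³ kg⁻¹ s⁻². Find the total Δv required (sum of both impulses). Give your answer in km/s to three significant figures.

Δv_total ≈ 2.98 km/s

μ = GM = 6.674×10⁻¹¹ × 4.868×10²⁴ = 3.249×10¹⁴ m³/s².
r₁ = 6052 + 1052 = 7104.0 km = 7.1040×10⁶ m.
r₂ = 6052 + 21130 = 27182 km = 2.7182×10⁷ m.
Transfer ellipse a_t = (r₁ + r₂)/2 = 1.714×10⁷ m.
At r₁: circular v_c1 = √(μ/r₁) = 6763 m/s; transfer-periapsis v_p = √[μ(2/r₁ − 1/a_t)] = 8516 m/s.
Δv₁ = v_p − v_c1 = 1753 m/s.
At r₂: circular v_c2 = √(μ/r₂) = 3457 m/s; transfer-apoapsis v_a = √[μ(2/r₂ − 1/a_t)] = 2226 m/s.
Δv₂ = v_c2 − v_a = 1232 m/s.
Total Δv = Δv₁ + Δv₂ = 2985 m/s = 2.985 km/s.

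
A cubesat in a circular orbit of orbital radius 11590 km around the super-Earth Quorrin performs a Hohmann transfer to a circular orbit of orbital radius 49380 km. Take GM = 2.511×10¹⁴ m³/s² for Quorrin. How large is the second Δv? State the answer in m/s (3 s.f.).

r₁ = 11590 km = 1.159×10⁷ m.
r₂ = 49380 km = 4.938×10⁷ m.
Transfer ellipse a_t = (r₁ + r₂)/2 = 3.048×10⁷ m.
At r₁: circular v_c1 = √(μ/r₁) = 4655 m/s; transfer-periapsis v_p = √[μ(2/r₁ − 1/a_t)] = 5924 m/s.
At r₂: circular v_c2 = √(μ/r₂) = 2255 m/s; transfer-apoapsis v_a = √[μ(2/r₂ − 1/a_t)] = 1390 m/s.
Δv₂ = v_c2 − v_a = 864.6 m/s.

Δv ≈ 865 m/s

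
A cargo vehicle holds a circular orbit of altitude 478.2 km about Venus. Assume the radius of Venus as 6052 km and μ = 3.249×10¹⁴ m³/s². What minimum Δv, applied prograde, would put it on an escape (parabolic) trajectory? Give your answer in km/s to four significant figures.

Δv ≈ 2.922 km/s

r = 6052 + 478.2 = 6530.2 km = 6.5302×10⁶ m.
Circular speed v_c = √(μ/r) = 7054 m/s.
Escape speed v_esc = √(2μ/r) = √2 × v_c = 9975 m/s.
Δv = v_esc − v_c = 2922 m/s = 2.922 km/s.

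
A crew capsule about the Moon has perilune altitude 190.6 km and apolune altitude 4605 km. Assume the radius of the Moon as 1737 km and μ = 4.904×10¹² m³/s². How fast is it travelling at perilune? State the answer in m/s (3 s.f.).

r_p = 1737 + 190.6 = 1927.6 km = 1.9276×10⁶ m.
r_a = 1737 + 4605 = 6342.0 km = 6.3420×10⁶ m.
Semi-major axis a = (r_p + r_a)/2 = 4134.8 km = 4.135×10⁶ m.
Vis-viva: v² = μ(2/r − 1/a) = 4.904×10¹² × (1.038×10⁻⁶ − 2.418×10⁻⁷) = 3.902×10⁶ m²/s².
v = 1975 m/s.

v ≈ 1980 m/s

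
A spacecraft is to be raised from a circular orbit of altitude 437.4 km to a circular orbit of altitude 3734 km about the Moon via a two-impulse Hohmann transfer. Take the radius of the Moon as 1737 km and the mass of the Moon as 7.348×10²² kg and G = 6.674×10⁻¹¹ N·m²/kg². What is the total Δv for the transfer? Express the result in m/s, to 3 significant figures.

μ = GM = 6.674×10⁻¹¹ × 7.348×10²² = 4.904×10¹² m³/s².
r₁ = 1737 + 437.4 = 2174.4 km = 2.1744×10⁶ m.
r₂ = 1737 + 3734 = 5471.0 km = 5.4710×10⁶ m.
Transfer ellipse a_t = (r₁ + r₂)/2 = 3.823×10⁶ m.
At r₁: circular v_c1 = √(μ/r₁) = 1502 m/s; transfer-perilune v_p = √[μ(2/r₁ − 1/a_t)] = 1797 m/s.
Δv₁ = v_p − v_c1 = 294.8 m/s.
At r₂: circular v_c2 = √(μ/r₂) = 946.8 m/s; transfer-apolune v_a = √[μ(2/r₂ − 1/a_t)] = 714.1 m/s.
Δv₂ = v_c2 − v_a = 232.7 m/s.
Total Δv = Δv₁ + Δv₂ = 527.6 m/s.

Δv_total ≈ 528 m/s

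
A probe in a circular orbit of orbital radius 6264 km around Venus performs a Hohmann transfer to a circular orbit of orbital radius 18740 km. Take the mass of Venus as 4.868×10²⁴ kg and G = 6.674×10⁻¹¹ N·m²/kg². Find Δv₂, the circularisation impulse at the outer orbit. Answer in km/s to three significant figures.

μ = GM = 6.674×10⁻¹¹ × 4.868×10²⁴ = 3.249×10¹⁴ m³/s².
r₁ = 6264 km = 6.264×10⁶ m.
r₂ = 18740 km = 1.874×10⁷ m.
Transfer ellipse a_t = (r₁ + r₂)/2 = 1.250×10⁷ m.
At r₁: circular v_c1 = √(μ/r₁) = 7202 m/s; transfer-periapsis v_p = √[μ(2/r₁ − 1/a_t)] = 8817 m/s.
At r₂: circular v_c2 = √(μ/r₂) = 4164 m/s; transfer-apoapsis v_a = √[μ(2/r₂ − 1/a_t)] = 2947 m/s.
Δv₂ = v_c2 − v_a = 1216 m/s.
= 1.216 km/s.

Δv ≈ 1.22 km/s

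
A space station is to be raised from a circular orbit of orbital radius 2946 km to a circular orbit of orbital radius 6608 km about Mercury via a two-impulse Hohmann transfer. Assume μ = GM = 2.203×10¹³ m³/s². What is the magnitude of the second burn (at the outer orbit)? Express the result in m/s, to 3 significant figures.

r₁ = 2946 km = 2.946×10⁶ m.
r₂ = 6608 km = 6.608×10⁶ m.
Transfer ellipse a_t = (r₁ + r₂)/2 = 4.777×10⁶ m.
At r₁: circular v_c1 = √(μ/r₁) = 2735 m/s; transfer-periherm v_p = √[μ(2/r₁ − 1/a_t)] = 3216 m/s.
At r₂: circular v_c2 = √(μ/r₂) = 1826 m/s; transfer-apoherm v_a = √[μ(2/r₂ − 1/a_t)] = 1434 m/s.
Δv₂ = v_c2 − v_a = 392.0 m/s.

Δv ≈ 392 m/s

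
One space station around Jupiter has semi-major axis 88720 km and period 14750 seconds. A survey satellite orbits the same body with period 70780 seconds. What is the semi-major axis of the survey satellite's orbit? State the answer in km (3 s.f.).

a₂ ≈ 2.52×10⁵ km

Kepler's third law: a³ ∝ T², so a₂ = a₁ (T₂/T₁)^(2/3).
T₂/T₁ = 4.799, (T₂/T₁)^(2/3) = 2.845.
a₂ = 88720 × 2.845 = 2.524×10⁵ km.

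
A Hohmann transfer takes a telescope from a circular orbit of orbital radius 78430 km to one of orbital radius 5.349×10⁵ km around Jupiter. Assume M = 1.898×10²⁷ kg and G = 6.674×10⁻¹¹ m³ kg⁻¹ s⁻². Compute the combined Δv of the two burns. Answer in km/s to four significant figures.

Δv_total ≈ 20.49 km/s

μ = GM = 6.674×10⁻¹¹ × 1.898×10²⁷ = 1.267×10¹⁷ m³/s².
r₁ = 78430 km = 7.843×10⁷ m.
r₂ = 5.349×10⁵ km = 5.349×10⁸ m.
Transfer ellipse a_t = (r₁ + r₂)/2 = 3.067×10⁸ m.
At r₁: circular v_c1 = √(μ/r₁) = 40190 m/s; transfer-perijove v_p = √[μ(2/r₁ − 1/a_t)] = 53080 m/s.
Δv₁ = v_p − v_c1 = 12890 m/s.
At r₂: circular v_c2 = √(μ/r₂) = 15390 m/s; transfer-apojove v_a = √[μ(2/r₂ − 1/a_t)] = 7782 m/s.
Δv₂ = v_c2 − v_a = 7606 m/s.
Total Δv = Δv₁ + Δv₂ = 20490 m/s = 20.49 km/s.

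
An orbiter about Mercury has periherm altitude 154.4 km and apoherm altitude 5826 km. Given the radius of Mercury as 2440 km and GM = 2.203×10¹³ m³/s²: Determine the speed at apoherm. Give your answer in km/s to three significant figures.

v ≈ 1.13 km/s

r_p = 2440 + 154.4 = 2594.4 km = 2.5944×10⁶ m.
r_a = 2440 + 5826 = 8266.0 km = 8.2660×10⁶ m.
Semi-major axis a = (r_p + r_a)/2 = 5430.2 km = 5.430×10⁶ m.
Vis-viva: v² = μ(2/r − 1/a) = 2.203×10¹³ × (2.420×10⁻⁷ − 1.842×10⁻⁷) = 1.273×10⁶ m²/s².
v = 1128 m/s = 1.128 km/s.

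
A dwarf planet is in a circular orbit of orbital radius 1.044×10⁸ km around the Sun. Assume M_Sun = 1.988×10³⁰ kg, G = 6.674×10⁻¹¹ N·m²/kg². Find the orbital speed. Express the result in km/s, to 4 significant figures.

v ≈ 35.65 km/s

μ = GM = 6.674×10⁻¹¹ × 1.988×10³⁰ = 1.327×10²⁰ m³/s².
r = 1.044×10⁸ km = 1.044×10¹¹ m.
For a circular orbit v = √(μ/r) = √(1.327×10²⁰ / 1.044×10¹¹) = √(1.271×10⁹) = 35650 m/s.
That is 35.65 km/s.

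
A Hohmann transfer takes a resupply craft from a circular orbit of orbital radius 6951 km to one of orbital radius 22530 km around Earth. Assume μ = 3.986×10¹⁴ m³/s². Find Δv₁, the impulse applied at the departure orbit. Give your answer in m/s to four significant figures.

r₁ = 6951 km = 6.951×10⁶ m.
r₂ = 22530 km = 2.253×10⁷ m.
Transfer ellipse a_t = (r₁ + r₂)/2 = 1.474×10⁷ m.
At r₁: circular v_c1 = √(μ/r₁) = 7573 m/s; transfer-perigee v_p = √[μ(2/r₁ − 1/a_t)] = 9362 m/s.
Δv₁ = v_p − v_c1 = 1789 m/s.

Δv ≈ 1789 m/s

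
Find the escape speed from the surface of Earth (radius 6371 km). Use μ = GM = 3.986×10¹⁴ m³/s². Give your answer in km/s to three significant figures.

v_esc ≈ 11.2 km/s

r = R = 6.371×10⁶ m.
Escape speed v_esc = √(2μ/r) = √(2 × 3.986×10¹⁴ / 6.371×10⁶) = √(1.251×10⁸) = 11190 m/s.
= 11.19 km/s.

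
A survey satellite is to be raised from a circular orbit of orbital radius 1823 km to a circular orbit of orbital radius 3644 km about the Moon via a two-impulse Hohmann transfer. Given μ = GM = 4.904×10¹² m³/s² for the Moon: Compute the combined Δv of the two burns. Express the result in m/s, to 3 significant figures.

Δv_total ≈ 466 m/s

r₁ = 1823 km = 1.823×10⁶ m.
r₂ = 3644 km = 3.644×10⁶ m.
Transfer ellipse a_t = (r₁ + r₂)/2 = 2.734×10⁶ m.
At r₁: circular v_c1 = √(μ/r₁) = 1640 m/s; transfer-perilune v_p = √[μ(2/r₁ − 1/a_t)] = 1894 m/s.
Δv₁ = v_p − v_c1 = 253.6 m/s.
At r₂: circular v_c2 = √(μ/r₂) = 1160 m/s; transfer-apolune v_a = √[μ(2/r₂ − 1/a_t)] = 947.4 m/s.
Δv₂ = v_c2 − v_a = 212.7 m/s.
Total Δv = Δv₁ + Δv₂ = 466.3 m/s.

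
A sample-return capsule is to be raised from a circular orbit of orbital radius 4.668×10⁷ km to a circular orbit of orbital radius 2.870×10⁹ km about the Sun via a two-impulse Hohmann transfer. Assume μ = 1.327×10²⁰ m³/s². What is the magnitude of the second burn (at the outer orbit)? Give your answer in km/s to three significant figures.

Δv ≈ 5.58 km/s

r₁ = 4.668×10⁷ km = 4.668×10¹⁰ m.
r₂ = 2.870×10⁹ km = 2.870×10¹² m.
Transfer ellipse a_t = (r₁ + r₂)/2 = 1.458×10¹² m.
At r₁: circular v_c1 = √(μ/r₁) = 53320 m/s; transfer-perihelion v_p = √[μ(2/r₁ − 1/a_t)] = 74800 m/s.
At r₂: circular v_c2 = √(μ/r₂) = 6800 m/s; transfer-aphelion v_a = √[μ(2/r₂ − 1/a_t)] = 1217 m/s.
Δv₂ = v_c2 − v_a = 5583 m/s.
= 5.583 km/s.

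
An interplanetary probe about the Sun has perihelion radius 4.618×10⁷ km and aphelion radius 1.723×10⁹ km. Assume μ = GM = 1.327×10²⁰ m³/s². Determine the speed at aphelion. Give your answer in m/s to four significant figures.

v ≈ 2005 m/s

Semi-major axis a = (r_p + r_a)/2 = 8.8459×10⁸ km = 8.846×10¹¹ m.
Vis-viva: v² = μ(2/r − 1/a) = 1.327×10²⁰ × (1.161×10⁻¹² − 1.130×10⁻¹²) = 4.021×10⁶ m²/s².
v = 2005 m/s.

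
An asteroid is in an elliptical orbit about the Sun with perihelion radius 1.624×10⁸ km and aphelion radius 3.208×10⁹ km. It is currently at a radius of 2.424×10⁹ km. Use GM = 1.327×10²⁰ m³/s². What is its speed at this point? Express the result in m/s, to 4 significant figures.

Semi-major axis a = (r_p + r_a)/2 = 1.6852×10⁹ km = 1.685×10¹² m.
Vis-viva: v² = μ(2/r − 1/a) = 1.327×10²⁰ × (8.251×10⁻¹³ − 5.934×10⁻¹³) = 3.074×10⁷ m²/s².
v = 5545 m/s.

v ≈ 5545 m/s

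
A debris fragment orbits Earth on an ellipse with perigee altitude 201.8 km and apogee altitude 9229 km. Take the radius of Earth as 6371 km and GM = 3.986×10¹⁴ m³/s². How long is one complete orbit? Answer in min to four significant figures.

T ≈ 193.6 min

r_p = 6371 + 201.8 = 6572.8 km = 6.5728×10⁶ m.
r_a = 6371 + 9229 = 15600 km = 1.5600×10⁷ m.
Semi-major axis a = (r_p + r_a)/2 = (6572.8 + 15600)/2 = 11086 km = 1.109×10⁷ m.
By Kepler's third law T = 2π√(a³/μ) = 2π × 1.849×10³ = 1.162×10⁴ s.
= 193.6 min.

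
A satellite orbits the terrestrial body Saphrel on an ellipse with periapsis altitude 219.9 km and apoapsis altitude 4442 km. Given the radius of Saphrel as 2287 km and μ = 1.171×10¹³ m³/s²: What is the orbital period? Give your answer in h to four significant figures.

r_p = 2287 + 219.9 = 2506.9 km = 2.5069×10⁶ m.
r_a = 2287 + 4442 = 6729.0 km = 6.7290×10⁶ m.
Semi-major axis a = (r_p + r_a)/2 = (2506.9 + 6729.0)/2 = 4617.9 km = 4.618×10⁶ m.
By Kepler's third law T = 2π√(a³/μ) = 2π × 2.900×10³ = 1.822×10⁴ s.
= 5.061 h.

T ≈ 5.061 h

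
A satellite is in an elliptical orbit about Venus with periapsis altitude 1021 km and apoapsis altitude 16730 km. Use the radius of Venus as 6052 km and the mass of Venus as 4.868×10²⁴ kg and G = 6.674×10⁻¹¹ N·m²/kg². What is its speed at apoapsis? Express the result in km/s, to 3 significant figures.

v ≈ 2.60 km/s

μ = GM = 6.674×10⁻¹¹ × 4.868×10²⁴ = 3.249×10¹⁴ m³/s².
r_p = 6052 + 1021 = 7073.0 km = 7.0730×10⁶ m.
r_a = 6052 + 16730 = 22782 km = 2.2782×10⁷ m.
Semi-major axis a = (r_p + r_a)/2 = 14928 km = 1.493×10⁷ m.
Vis-viva: v² = μ(2/r − 1/a) = 3.249×10¹⁴ × (8.779×10⁻⁸ − 6.699×10⁻⁸) = 6.757×10⁶ m²/s².
v = 2599 m/s = 2.599 km/s.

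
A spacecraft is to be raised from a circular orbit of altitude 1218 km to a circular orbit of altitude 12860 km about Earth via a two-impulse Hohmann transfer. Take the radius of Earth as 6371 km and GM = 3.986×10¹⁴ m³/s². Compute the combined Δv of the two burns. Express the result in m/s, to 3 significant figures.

r₁ = 6371 + 1218 = 7589.0 km = 7.5890×10⁶ m.
r₂ = 6371 + 12860 = 19231 km = 1.9231×10⁷ m.
Transfer ellipse a_t = (r₁ + r₂)/2 = 1.341×10⁷ m.
At r₁: circular v_c1 = √(μ/r₁) = 7247 m/s; transfer-perigee v_p = √[μ(2/r₁ − 1/a_t)] = 8679 m/s.
Δv₁ = v_p − v_c1 = 1432 m/s.
At r₂: circular v_c2 = √(μ/r₂) = 4553 m/s; transfer-apogee v_a = √[μ(2/r₂ − 1/a_t)] = 3425 m/s.
Δv₂ = v_c2 − v_a = 1128 m/s.
Total Δv = Δv₁ + Δv₂ = 2559 m/s.

Δv_total ≈ 2560 m/s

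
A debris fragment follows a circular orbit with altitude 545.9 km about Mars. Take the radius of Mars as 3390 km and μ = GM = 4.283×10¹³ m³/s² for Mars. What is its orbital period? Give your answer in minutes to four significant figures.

T ≈ 124.9 minutes

r = 3390 + 545.9 = 3935.9 km = 3.9359×10⁶ m.
Kepler's third law: T = 2π√(r³/μ) = 2π√((3.936×10⁶)³ / 4.283×10¹³).
r³/μ = 1.424×10⁶ s², so T = 2π × 1.193×10³ = 7.497×10³ s.
Converting: 7.497×10³ s ÷ 60.00 = 124.9 minutes.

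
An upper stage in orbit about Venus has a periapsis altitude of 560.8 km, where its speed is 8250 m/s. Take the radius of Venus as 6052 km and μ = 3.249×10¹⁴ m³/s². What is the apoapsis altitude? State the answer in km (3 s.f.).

apoapsis altitude ≈ 8850 km

r_p = 6052 + 560.8 = 6612.8 km = 6.613×10⁶ m.
Specific energy ε = v²/2 − μ/r = -1.510×10⁷ J/kg, so a = −μ/(2ε) = 1.076×10⁷ m.
The apsides satisfy r_p + r_a = 2a, so the apoapsis radius is 2a − r_p = 1.490×10⁷ m = 14903 km.
Apoapsis altitude = 14903 − 6052 = 8850.7 km.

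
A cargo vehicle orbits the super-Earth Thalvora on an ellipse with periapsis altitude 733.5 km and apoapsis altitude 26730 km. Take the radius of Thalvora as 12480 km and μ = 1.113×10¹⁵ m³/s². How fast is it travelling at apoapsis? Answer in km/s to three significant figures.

r_p = 12480 + 733.5 = 13214 km = 1.3214×10⁷ m.
r_a = 12480 + 26730 = 39210 km = 3.9210×10⁷ m.
Semi-major axis a = (r_p + r_a)/2 = 26212 km = 2.621×10⁷ m.
Vis-viva: v² = μ(2/r − 1/a) = 1.113×10¹⁵ × (5.101×10⁻⁸ − 3.815×10⁻⁸) = 1.431×10⁷ m²/s².
v = 3783 m/s = 3.783 km/s.

v ≈ 3.78 km/s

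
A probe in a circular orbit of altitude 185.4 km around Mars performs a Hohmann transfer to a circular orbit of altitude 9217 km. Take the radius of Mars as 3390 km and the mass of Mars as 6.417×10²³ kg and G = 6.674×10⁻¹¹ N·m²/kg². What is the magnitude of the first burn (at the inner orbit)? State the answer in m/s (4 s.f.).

Δv ≈ 859.2 m/s

μ = GM = 6.674×10⁻¹¹ × 6.417×10²³ = 4.283×10¹³ m³/s².
r₁ = 3390 + 185.4 = 3575.4 km = 3.5754×10⁶ m.
r₂ = 3390 + 9217 = 12607 km = 1.2607×10⁷ m.
Transfer ellipse a_t = (r₁ + r₂)/2 = 8.091×10⁶ m.
At r₁: circular v_c1 = √(μ/r₁) = 3461 m/s; transfer-periapsis v_p = √[μ(2/r₁ − 1/a_t)] = 4320 m/s.
Δv₁ = v_p − v_c1 = 859.2 m/s.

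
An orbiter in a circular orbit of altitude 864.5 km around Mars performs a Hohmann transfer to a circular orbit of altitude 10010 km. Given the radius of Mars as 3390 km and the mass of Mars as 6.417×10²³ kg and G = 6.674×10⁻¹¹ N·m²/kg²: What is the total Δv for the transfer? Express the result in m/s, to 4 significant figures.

μ = GM = 6.674×10⁻¹¹ × 6.417×10²³ = 4.283×10¹³ m³/s².
r₁ = 3390 + 864.5 = 4254.5 km = 4.2545×10⁶ m.
r₂ = 3390 + 10010 = 13400 km = 1.3400×10⁷ m.
Transfer ellipse a_t = (r₁ + r₂)/2 = 8.827×10⁶ m.
At r₁: circular v_c1 = √(μ/r₁) = 3173 m/s; transfer-periapsis v_p = √[μ(2/r₁ − 1/a_t)] = 3909 m/s.
Δv₁ = v_p − v_c1 = 736.3 m/s.
At r₂: circular v_c2 = √(μ/r₂) = 1788 m/s; transfer-apoapsis v_a = √[μ(2/r₂ − 1/a_t)] = 1241 m/s.
Δv₂ = v_c2 − v_a = 546.6 m/s.
Total Δv = Δv₁ + Δv₂ = 1283 m/s.

Δv_total ≈ 1283 m/s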